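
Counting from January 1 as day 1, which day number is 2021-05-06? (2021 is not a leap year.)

126

Days in months before May: 31 + 28 + 31 + 30 = 120.
Plus 6 days into May → day 126.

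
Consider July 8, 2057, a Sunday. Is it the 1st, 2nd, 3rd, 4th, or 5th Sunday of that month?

2nd

Day 8 falls in week ⌈8/7⌉ of the month.
Days 1–7 hold the 1st Sunday, 8–14 the 2nd, 15–21 the 3rd, 22–28 the 4th, 29–31 the 5th.
8 is in the range for the 2nd.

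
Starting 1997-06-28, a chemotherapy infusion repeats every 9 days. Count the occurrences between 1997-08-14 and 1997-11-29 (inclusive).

12

Occurrences land 9·i days after 1997-06-28 for i = 0, 1, 2, …
1997-08-14 is 47 days after the start; 47 ÷ 9 = 5 remainder 2; since the remainder is 2, round up to i = 6. First occurrence in the window: #7 on 1997-08-21 (6×9 = 54 days in).
1997-11-29 is 154 days after the start; 154 ÷ 9 = 17 remainder 1. Last occurrence in the window: #18 on 1997-11-28.
Occurrences #7 through #18: 12 in total.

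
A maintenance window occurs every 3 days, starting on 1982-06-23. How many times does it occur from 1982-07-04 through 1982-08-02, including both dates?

10

Occurrences land 3·i days after 1982-06-23 for i = 0, 1, 2, …
1982-07-04 is 11 days after the start; 11 ÷ 3 = 3 remainder 2; since the remainder is 2, round up to i = 4. First occurrence in the window: #5 on 1982-07-05 (4×3 = 12 days in).
1982-08-02 is 40 days after the start; 40 ÷ 3 = 13 remainder 1. Last occurrence in the window: #14 on 1982-08-01.
Occurrences #5 through #14: 10 in total.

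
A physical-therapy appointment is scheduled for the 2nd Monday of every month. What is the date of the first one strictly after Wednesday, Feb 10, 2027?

Feb 2027 starts on a Monday; its first Monday is the 1st, so the 2nd Monday is the 8th — Feb 8, 2027.
That is not after Feb 10, 2027, so look at Mar 2027.
Mar 2027 starts on a Monday; its first Monday is the 1st, so the 2nd Monday is the 8th — Mar 8, 2027.

Mar 8, 2027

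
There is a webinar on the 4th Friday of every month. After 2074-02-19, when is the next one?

February 2074 starts on a Thursday; its first Friday is the 2nd, so the 4th Friday is the 23rd — 2074-02-23.
2074-02-23 is after 2074-02-19, so that is the next one.

2074-02-23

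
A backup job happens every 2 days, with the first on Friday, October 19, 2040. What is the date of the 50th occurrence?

The 50th occurrence is 49 intervals after the first: 49 × 2 = 98 days after October 19, 2040.
October has 31 days — 12 days to the end of October leaves 86.
November has 30 days (56 left).
December has 31 days (25 left).
25 days into January → January 25, 2041.

January 25, 2041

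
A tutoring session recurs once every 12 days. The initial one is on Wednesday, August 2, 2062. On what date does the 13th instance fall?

The 13th occurrence is 12 intervals after the first: 12 × 12 = 144 days after August 2, 2062.
August has 31 days — 29 days to the end of August leaves 115.
September has 30 days (85 left).
October has 31 days (54 left).
November has 30 days (24 left).
24 days into December → December 24, 2062.

December 24, 2062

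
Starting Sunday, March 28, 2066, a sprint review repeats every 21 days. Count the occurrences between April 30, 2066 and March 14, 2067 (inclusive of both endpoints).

15

Occurrences land 21·i days after March 28, 2066 for i = 0, 1, 2, …
April 30, 2066 is 33 days after the start; 33 ÷ 21 = 1 remainder 12; since the remainder is 12, round up to i = 2. First occurrence in the window: #3 on May 9, 2066 (2×21 = 42 days in).
March 14, 2067 is 351 days after the start; 351 ÷ 21 = 16 remainder 15. Last occurrence in the window: #17 on February 27, 2067.
Occurrences #3 through #17: 15 in total.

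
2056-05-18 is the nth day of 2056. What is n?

Days in months before May: 31 + 29 + 31 + 30 = 121.
Plus 18 days into May → day 139.

139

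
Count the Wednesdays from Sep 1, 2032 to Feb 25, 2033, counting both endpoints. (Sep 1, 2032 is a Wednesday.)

26

Sep 1, 2032 is a Wednesday; the first Wednesday on or after it is Sep 1, 2032.
From Sep 1, 2032 to Feb 25, 2033: 29 + 31 + 30 + 31 + 31 + 25 = 177 days (rest of Sep, Oct, Nov, Dec, Jan, Feb).
177 ÷ 7 = 25 full weeks with remainder 2, so 25 more Wednesdays after the first → 26.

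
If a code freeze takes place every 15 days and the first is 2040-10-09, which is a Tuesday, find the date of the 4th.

2040-11-23

The 4th occurrence is 3 intervals after the first: 3 × 15 = 45 days after 2040-10-09.
October has 31 days — 22 days to the end of October leaves 23.
23 days into November → 2040-11-23.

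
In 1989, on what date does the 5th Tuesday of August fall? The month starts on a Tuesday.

August 29, 1989

August 1989 begins on a Tuesday, so the first Tuesday is August 1.
The 5th Tuesday is 4 weeks later: 1 + 28 = 29.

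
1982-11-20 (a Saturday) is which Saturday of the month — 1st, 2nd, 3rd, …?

Day 20 falls in week ⌈20/7⌉ of the month.
Days 1–7 hold the 1st Saturday, 8–14 the 2nd, 15–21 the 3rd, 22–28 the 4th, 29–31 the 5th.
20 is in the range for the 3rd.

3rd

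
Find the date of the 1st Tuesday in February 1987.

3 February 1987

The first Tuesday of February 1987 is February 3.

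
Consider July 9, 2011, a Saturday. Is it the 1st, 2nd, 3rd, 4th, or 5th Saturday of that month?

Day 9 falls in week ⌈9/7⌉ of the month.
Days 1–7 hold the 1st Saturday, 8–14 the 2nd, 15–21 the 3rd, 22–28 the 4th, 29–31 the 5th.
9 is in the range for the 2nd.

2nd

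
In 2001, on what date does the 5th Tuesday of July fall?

2001-07-31

July 2001 begins on a Sunday, so the first Tuesday is July 3 (2 days later).
The 5th Tuesday is 4 weeks later: 3 + 28 = 31.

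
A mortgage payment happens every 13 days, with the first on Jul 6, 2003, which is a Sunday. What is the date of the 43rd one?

The 43rd occurrence is 42 intervals after the first: 42 × 13 = 546 days after Jul 6, 2003.
Jul has 31 days — 25 days to the end of Jul leaves 521.
From end of Jul to end of 2003 is 153 days (368 left).
2004 has 366 days (2 left).
2 days into Jan → Jan 2, 2005.

Jan 2, 2005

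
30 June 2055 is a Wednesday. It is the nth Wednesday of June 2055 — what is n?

Day 30 falls in week ⌈30/7⌉ of the month.
Days 1–7 hold the 1st Wednesday, 8–14 the 2nd, 15–21 the 3rd, 22–28 the 4th, 29–31 the 5th.
30 is in the range for the 5th.

5th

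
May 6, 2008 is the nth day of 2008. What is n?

Days in months before May: 31 + 29 + 31 + 30 = 121.
Plus 6 days into May → day 127.

127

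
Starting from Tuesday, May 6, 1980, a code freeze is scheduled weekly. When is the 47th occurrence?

The 47th occurrence is 46 intervals after the first: 46 × 7 = 322 days after May 6, 1980.
May has 31 days — 25 days to the end of May leaves 297.
June has 30 days (267 left).
July has 31 days (236 left).
August has 31 days (205 left).
September has 30 days (175 left).
October has 31 days (144 left).
November has 30 days (114 left).
December has 31 days (83 left).
January has 31 days (52 left).
February has 28 days (24 left).
24 days into March → March 24, 1981.

March 24, 1981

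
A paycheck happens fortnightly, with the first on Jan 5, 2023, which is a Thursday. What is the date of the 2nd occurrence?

The 2nd occurrence is 1 interval after the first: 1 × 14 = 14 days after Jan 5, 2023.
14 days later is Jan 19, 2023.

Jan 19, 2023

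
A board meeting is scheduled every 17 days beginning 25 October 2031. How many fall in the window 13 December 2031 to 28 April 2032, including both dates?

Occurrences land 17·i days after 25 October 2031 for i = 0, 1, 2, …
13 December 2031 is 49 days after the start; 49 ÷ 17 = 2 remainder 15; since the remainder is 15, round up to i = 3. First occurrence in the window: #4 on 15 December 2031 (3×17 = 51 days in).
28 April 2032 is 186 days after the start; 186 ÷ 17 = 10 remainder 16. Last occurrence in the window: #11 on 12 April 2032.
Occurrences #4 through #11: 8 in total.

8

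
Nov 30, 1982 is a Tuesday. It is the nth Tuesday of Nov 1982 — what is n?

Day 30 falls in week ⌈30/7⌉ of the month.
Days 1–7 hold the 1st Tuesday, 8–14 the 2nd, 15–21 the 3rd, 22–28 the 4th, 29–31 the 5th.
30 is in the range for the 5th.

5th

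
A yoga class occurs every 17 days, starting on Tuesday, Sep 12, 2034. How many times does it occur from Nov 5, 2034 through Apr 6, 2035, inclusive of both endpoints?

Occurrences land 17·i days after Sep 12, 2034 for i = 0, 1, 2, …
Nov 5, 2034 is 54 days after the start; 54 ÷ 17 = 3 remainder 3; since the remainder is 3, round up to i = 4. First occurrence in the window: #5 on Nov 19, 2034 (4×17 = 68 days in).
Apr 6, 2035 is 206 days after the start; 206 ÷ 17 = 12 remainder 2. Last occurrence in the window: #13 on Apr 4, 2035.
Occurrences #5 through #13: 9 in total.

9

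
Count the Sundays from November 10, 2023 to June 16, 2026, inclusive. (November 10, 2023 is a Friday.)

November 10, 2023 is a Friday; the first Sunday on or after it is November 12, 2023 (2 days later).
From November 12, 2023 to June 16, 2026: 49 + 366 + 365 + 167 = 947 days (rest of 2023, 2024, 2025, to June 16, 2026 in 2026).
947 ÷ 7 = 135 full weeks with remainder 2, so 135 more Sundays after the first → 136.

136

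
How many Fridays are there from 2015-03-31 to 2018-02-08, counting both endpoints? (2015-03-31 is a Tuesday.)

2015-03-31 is a Tuesday; the first Friday on or after it is 2015-04-03 (3 days later).
From 2015-04-03 to 2018-02-08: 272 + 366 + 365 + 39 = 1042 days (rest of 2015, 2016, 2017, to 2018-02-08 in 2018).
1042 ÷ 7 = 148 full weeks with remainder 6, so 148 more Fridays after the first → 149.

149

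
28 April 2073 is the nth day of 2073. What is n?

118

Days in months before April: 31 + 28 + 31 = 90.
Plus 28 days into April → day 118.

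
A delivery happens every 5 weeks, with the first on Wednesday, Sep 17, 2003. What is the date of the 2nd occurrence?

Oct 22, 2003

The 2nd occurrence is 1 interval after the first: 1 × 35 = 35 days after Sep 17, 2003.
Sep has 30 days — 13 days to the end of Sep leaves 22.
22 days into Oct → Oct 22, 2003.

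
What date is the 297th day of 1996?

1996-10-23

January has 31 days (297 − 31 = 266 remain).
February has 29 days (266 − 29 = 237 remain).
March has 31 days (237 − 31 = 206 remain).
April has 30 days (206 − 30 = 176 remain).
May has 31 days (176 − 31 = 145 remain).
June has 30 days (145 − 30 = 115 remain).
July has 31 days (115 − 31 = 84 remain).
August has 31 days (84 − 31 = 53 remain).
September has 30 days (53 − 30 = 23 remain).
23 into October → October 23.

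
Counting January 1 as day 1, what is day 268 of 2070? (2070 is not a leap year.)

January has 31 days (268 − 31 = 237 remain).
February has 28 days (237 − 28 = 209 remain).
March has 31 days (209 − 31 = 178 remain).
April has 30 days (178 − 30 = 148 remain).
May has 31 days (148 − 31 = 117 remain).
June has 30 days (117 − 30 = 87 remain).
July has 31 days (87 − 31 = 56 remain).
August has 31 days (56 − 31 = 25 remain).
25 into September → September 25.

25 September 2070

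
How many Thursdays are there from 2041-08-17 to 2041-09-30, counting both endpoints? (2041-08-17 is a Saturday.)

6

2041-08-17 is a Saturday; the first Thursday on or after it is 2041-08-22 (5 days later).
From 2041-08-22 to 2041-09-30: 9 + 30 = 39 days (rest of August, September).
39 ÷ 7 = 5 full weeks with remainder 4, so 5 more Thursdays after the first → 6.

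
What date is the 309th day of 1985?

January has 31 days (309 − 31 = 278 remain).
February has 28 days (278 − 28 = 250 remain).
March has 31 days (250 − 31 = 219 remain).
April has 30 days (219 − 30 = 189 remain).
May has 31 days (189 − 31 = 158 remain).
June has 30 days (158 − 30 = 128 remain).
July has 31 days (128 − 31 = 97 remain).
August has 31 days (97 − 31 = 66 remain).
September has 30 days (66 − 30 = 36 remain).
October has 31 days (36 − 31 = 5 remain).
5 into November → November 5.

November 5, 1985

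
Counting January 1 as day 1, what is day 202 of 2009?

Jul 21, 2009

Jan has 31 days (202 − 31 = 171 remain).
Feb has 28 days (171 − 28 = 143 remain).
Mar has 31 days (143 − 31 = 112 remain).
Apr has 30 days (112 − 30 = 82 remain).
May has 31 days (82 − 31 = 51 remain).
Jun has 30 days (51 − 30 = 21 remain).
21 into Jul → Jul 21.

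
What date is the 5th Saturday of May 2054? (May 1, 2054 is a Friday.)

May 2054 begins on a Friday, so the first Saturday is May 2 (1 day later).
The 5th Saturday is 4 weeks later: 2 + 28 = 30.

2054-05-30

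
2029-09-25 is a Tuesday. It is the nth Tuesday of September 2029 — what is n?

Day 25 falls in week ⌈25/7⌉ of the month.
Days 1–7 hold the 1st Tuesday, 8–14 the 2nd, 15–21 the 3rd, 22–28 the 4th, 29–31 the 5th.
25 is in the range for the 4th.

4th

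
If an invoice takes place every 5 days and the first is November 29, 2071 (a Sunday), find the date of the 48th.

July 21, 2072

The 48th occurrence is 47 intervals after the first: 47 × 5 = 235 days after November 29, 2071.
November has 30 days — 1 day to the end of November leaves 234.
December has 31 days (203 left).
January has 31 days (172 left).
February has 29 days (143 left).
March has 31 days (112 left).
April has 30 days (82 left).
May has 31 days (51 left).
June has 30 days (21 left).
21 days into July → July 21, 2072.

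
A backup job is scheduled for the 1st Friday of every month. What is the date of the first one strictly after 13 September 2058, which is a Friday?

September 2058 starts on a Sunday, so its 1st Friday is 6 September 2058 (5 days in).
That is not after 13 September 2058, so look at October 2058.
October 2058 starts on a Tuesday, so its 1st Friday is 4 October 2058 (3 days in).

4 October 2058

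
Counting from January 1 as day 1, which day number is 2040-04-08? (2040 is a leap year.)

Days in months before April: 31 + 29 + 31 = 91.
Plus 8 days into April → day 99.

99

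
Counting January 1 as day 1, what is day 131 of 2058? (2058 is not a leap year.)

January has 31 days (131 − 31 = 100 remain).
February has 28 days (100 − 28 = 72 remain).
March has 31 days (72 − 31 = 41 remain).
April has 30 days (41 − 30 = 11 remain).
11 into May → May 11.

May 11, 2058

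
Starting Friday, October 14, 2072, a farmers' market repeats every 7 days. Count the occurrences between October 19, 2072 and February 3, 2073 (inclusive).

16

Occurrences land 7·i days after October 14, 2072 for i = 0, 1, 2, …
October 19, 2072 is 5 days after the start; 5 ÷ 7 = 0 remainder 5; since the remainder is 5, round up to i = 1. First occurrence in the window: #2 on October 21, 2072 (1×7 = 7 days in).
February 3, 2073 is 112 days after the start; 112 ÷ 7 = 16 remainder 0. Last occurrence in the window: #17 on February 3, 2073.
Occurrences #2 through #17: 16 in total.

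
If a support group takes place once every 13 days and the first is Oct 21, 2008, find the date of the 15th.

Apr 21, 2009

The 15th occurrence is 14 intervals after the first: 14 × 13 = 182 days after Oct 21, 2008.
Oct has 31 days — 10 days to the end of Oct leaves 172.
Nov has 30 days (142 left).
Dec has 31 days (111 left).
Jan has 31 days (80 left).
Feb has 28 days (52 left).
Mar has 31 days (21 left).
21 days into Apr → Apr 21, 2009.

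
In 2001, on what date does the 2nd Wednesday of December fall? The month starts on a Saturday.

December 2001 begins on a Saturday, so the first Wednesday is December 5 (4 days later).
The 2nd Wednesday is 1 weeks later: 5 + 7 = 12.

12 December 2001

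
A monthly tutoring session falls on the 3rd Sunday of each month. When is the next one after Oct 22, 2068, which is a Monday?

Oct 2068 starts on a Monday; its first Sunday is the 7th, so the 3rd Sunday is the 21st — Oct 21, 2068.
That is not after Oct 22, 2068, so look at Nov 2068.
Nov 2068 starts on a Thursday; its first Sunday is the 4th, so the 3rd Sunday is the 18th — Nov 18, 2068.

Nov 18, 2068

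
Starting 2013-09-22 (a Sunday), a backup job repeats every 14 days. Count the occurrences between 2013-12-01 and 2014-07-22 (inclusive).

17

Occurrences land 14·i days after 2013-09-22 for i = 0, 1, 2, …
2013-12-01 is 70 days after the start; 70 ÷ 14 = 5 remainder 0. First occurrence in the window: #6 on 2013-12-01 (5×14 = 70 days in).
2014-07-22 is 303 days after the start; 303 ÷ 14 = 21 remainder 9. Last occurrence in the window: #22 on 2014-07-13.
Occurrences #6 through #22: 17 in total.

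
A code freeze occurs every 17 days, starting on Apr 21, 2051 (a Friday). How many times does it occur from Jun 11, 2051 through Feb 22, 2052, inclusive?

16

Occurrences land 17·i days after Apr 21, 2051 for i = 0, 1, 2, …
Jun 11, 2051 is 51 days after the start; 51 ÷ 17 = 3 remainder 0. First occurrence in the window: #4 on Jun 11, 2051 (3×17 = 51 days in).
Feb 22, 2052 is 307 days after the start; 307 ÷ 17 = 18 remainder 1. Last occurrence in the window: #19 on Feb 21, 2052.
Occurrences #4 through #19: 16 in total.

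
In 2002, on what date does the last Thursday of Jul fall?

The first Thursday of Jul 2002 is Jul 4.
Jul 2002 has 31 days. Adding weeks: 4, 11, 18, 25 — the last one ≤ 31 is the 25th.

Jul 25, 2002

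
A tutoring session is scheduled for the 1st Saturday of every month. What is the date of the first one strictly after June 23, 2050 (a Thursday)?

June 2050 starts on a Wednesday, so its 1st Saturday is June 4, 2050 (3 days in).
That is not after June 23, 2050, so look at July 2050.
July 2050 starts on a Friday, so its 1st Saturday is July 2, 2050 (1 day in).

July 2, 2050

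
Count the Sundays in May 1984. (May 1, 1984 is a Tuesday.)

4

May 1, 1984 is a Tuesday; the first Sunday on or after it is May 6, 1984 (5 days later).
From May 6, 1984 to May 31, 1984 is 31 − 6 = 25 days.
25 ÷ 7 = 3 full weeks with remainder 4, so 3 more Sundays after the first → 4.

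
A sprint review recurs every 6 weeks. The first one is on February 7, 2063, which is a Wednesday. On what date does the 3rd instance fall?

May 2, 2063

The 3rd occurrence is 2 intervals after the first: 2 × 42 = 84 days after February 7, 2063.
February has 28 days — 21 days to the end of February leaves 63.
March has 31 days (32 left).
April has 30 days (2 left).
2 days into May → May 2, 2063.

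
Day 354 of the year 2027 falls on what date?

January has 31 days (354 − 31 = 323 remain).
February has 28 days (323 − 28 = 295 remain).
March has 31 days (295 − 31 = 264 remain).
April has 30 days (264 − 30 = 234 remain).
May has 31 days (234 − 31 = 203 remain).
June has 30 days (203 − 30 = 173 remain).
July has 31 days (173 − 31 = 142 remain).
August has 31 days (142 − 31 = 111 remain).
September has 30 days (111 − 30 = 81 remain).
October has 31 days (81 − 31 = 50 remain).
November has 30 days (50 − 30 = 20 remain).
20 into December → December 20.

December 20, 2027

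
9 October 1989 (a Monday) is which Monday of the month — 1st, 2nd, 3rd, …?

2nd

Day 9 falls in week ⌈9/7⌉ of the month.
Days 1–7 hold the 1st Monday, 8–14 the 2nd, 15–21 the 3rd, 22–28 the 4th, 29–31 the 5th.
9 is in the range for the 2nd.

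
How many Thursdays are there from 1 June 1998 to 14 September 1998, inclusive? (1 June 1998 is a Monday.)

15

1 June 1998 is a Monday; the first Thursday on or after it is 4 June 1998 (3 days later).
From 4 June 1998 to 14 September 1998: 26 + 31 + 31 + 14 = 102 days (rest of June, July, August, September).
102 ÷ 7 = 14 full weeks with remainder 4, so 14 more Thursdays after the first → 15.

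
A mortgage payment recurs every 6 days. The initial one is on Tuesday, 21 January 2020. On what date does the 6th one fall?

20 February 2020

The 6th occurrence is 5 intervals after the first: 5 × 6 = 30 days after 21 January 2020.
January has 31 days — 10 days to the end of January leaves 20.
20 days into February → 20 February 2020.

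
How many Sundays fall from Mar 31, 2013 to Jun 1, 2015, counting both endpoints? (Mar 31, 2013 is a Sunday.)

Mar 31, 2013 is a Sunday; the first Sunday on or after it is Mar 31, 2013.
From Mar 31, 2013 to Jun 1, 2015: 275 + 365 + 152 = 792 days (rest of 2013, 2014, to Jun 1, 2015 in 2015).
792 ÷ 7 = 113 full weeks with remainder 1, so 113 more Sundays after the first → 114.

114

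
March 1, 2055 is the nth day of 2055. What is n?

60

Days in months before March: 31 + 28 = 59.
Plus 1 day into March → day 60.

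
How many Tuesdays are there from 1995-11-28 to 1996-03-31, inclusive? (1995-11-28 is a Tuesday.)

1995-11-28 is a Tuesday; the first Tuesday on or after it is 1995-11-28.
From 1995-11-28 to 1996-03-31: 2 + 31 + 31 + 29 + 31 = 124 days (rest of November, December, January, February, March).
124 ÷ 7 = 17 full weeks with remainder 5, so 17 more Tuesdays after the first → 18.

18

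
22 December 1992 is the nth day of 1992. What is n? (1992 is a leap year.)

Days in months before December: 31 + 29 + 31 + 30 + 31 + 30 + 31 + 31 + 30 + 31 + 30 = 335.
Plus 22 days into December → day 357.

357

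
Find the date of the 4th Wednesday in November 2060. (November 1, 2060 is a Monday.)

2060-11-24

November 2060 begins on a Monday, so the first Wednesday is November 3 (2 days later).
The 4th Wednesday is 3 weeks later: 3 + 21 = 24.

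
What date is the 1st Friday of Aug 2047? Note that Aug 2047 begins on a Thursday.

Aug 2, 2047

Aug 2047 begins on a Thursday, so the first Friday is Aug 2 (1 day later).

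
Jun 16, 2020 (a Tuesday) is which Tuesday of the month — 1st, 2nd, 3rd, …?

3rd

Day 16 falls in week ⌈16/7⌉ of the month.
Days 1–7 hold the 1st Tuesday, 8–14 the 2nd, 15–21 the 3rd, 22–28 the 4th, 29–31 the 5th.
16 is in the range for the 3rd.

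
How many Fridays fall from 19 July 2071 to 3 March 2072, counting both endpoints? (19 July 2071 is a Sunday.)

19 July 2071 is a Sunday; the first Friday on or after it is 24 July 2071 (5 days later).
From 24 July 2071 to 3 March 2072: 7 + 31 + 30 + 31 + 30 + 31 + 31 + 29 + 3 = 223 days (rest of July, August, September, October, November, December, January, February, March).
223 ÷ 7 = 31 full weeks with remainder 6, so 31 more Fridays after the first → 32.

32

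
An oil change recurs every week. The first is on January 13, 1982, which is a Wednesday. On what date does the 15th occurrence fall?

The 15th occurrence is 14 intervals after the first: 14 × 7 = 98 days after January 13, 1982.
January has 31 days — 18 days to the end of January leaves 80.
February has 28 days (52 left).
March has 31 days (21 left).
21 days into April → April 21, 1982.

April 21, 1982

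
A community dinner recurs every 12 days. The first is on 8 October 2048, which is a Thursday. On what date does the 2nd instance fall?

The 2nd occurrence is 1 interval after the first: 1 × 12 = 12 days after 8 October 2048.
12 days later is 20 October 2048.

20 October 2048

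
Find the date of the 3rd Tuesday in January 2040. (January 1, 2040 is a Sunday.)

January 2040 begins on a Sunday, so the first Tuesday is January 3 (2 days later).
The 3rd Tuesday is 2 weeks later: 3 + 14 = 17.

17 January 2040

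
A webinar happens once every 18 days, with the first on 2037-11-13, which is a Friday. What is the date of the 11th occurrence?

The 11th occurrence is 10 intervals after the first: 10 × 18 = 180 days after 2037-11-13.
November has 30 days — 17 days to the end of November leaves 163.
December has 31 days (132 left).
January has 31 days (101 left).
February has 28 days (73 left).
March has 31 days (42 left).
April has 30 days (12 left).
12 days into May → 2038-05-12.

2038-05-12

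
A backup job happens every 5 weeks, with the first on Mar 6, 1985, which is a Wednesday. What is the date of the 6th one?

The 6th occurrence is 5 intervals after the first: 5 × 35 = 175 days after Mar 6, 1985.
Mar has 31 days — 25 days to the end of Mar leaves 150.
Apr has 30 days (120 left).
May has 31 days (89 left).
Jun has 30 days (59 left).
Jul has 31 days (28 left).
28 days into Aug → Aug 28, 1985.

Aug 28, 1985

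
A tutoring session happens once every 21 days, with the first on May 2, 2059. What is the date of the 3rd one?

Jun 13, 2059

The 3rd occurrence is 2 intervals after the first: 2 × 21 = 42 days after May 2, 2059.
May has 31 days — 29 days to the end of May leaves 13.
13 days into Jun → Jun 13, 2059.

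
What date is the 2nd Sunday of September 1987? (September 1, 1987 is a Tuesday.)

September 1987 begins on a Tuesday, so the first Sunday is September 6 (5 days later).
The 2nd Sunday is 1 weeks later: 6 + 7 = 13.

1987-09-13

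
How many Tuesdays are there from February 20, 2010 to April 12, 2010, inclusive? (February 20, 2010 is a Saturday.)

February 20, 2010 is a Saturday; the first Tuesday on or after it is February 23, 2010 (3 days later).
From February 23, 2010 to April 12, 2010: 5 + 31 + 12 = 48 days (rest of February, March, April).
48 ÷ 7 = 6 full weeks with remainder 6, so 6 more Tuesdays after the first → 7.

7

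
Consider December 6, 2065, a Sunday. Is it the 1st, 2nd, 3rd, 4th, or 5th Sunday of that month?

1st

Day 6 falls in week ⌈6/7⌉ of the month.
Days 1–7 hold the 1st Sunday, 8–14 the 2nd, 15–21 the 3rd, 22–28 the 4th, 29–31 the 5th.
6 is in the range for the 1st.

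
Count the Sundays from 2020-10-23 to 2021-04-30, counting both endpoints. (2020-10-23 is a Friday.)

2020-10-23 is a Friday; the first Sunday on or after it is 2020-10-25 (2 days later).
From 2020-10-25 to 2021-04-30: 6 + 30 + 31 + 31 + 28 + 31 + 30 = 187 days (rest of October, November, December, January, February, March, April).
187 ÷ 7 = 26 full weeks with remainder 5, so 26 more Sundays after the first → 27.

27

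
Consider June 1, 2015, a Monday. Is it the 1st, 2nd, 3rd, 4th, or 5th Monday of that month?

1st

Day 1 falls in week ⌈1/7⌉ of the month.
Days 1–7 hold the 1st Monday, 8–14 the 2nd, 15–21 the 3rd, 22–28 the 4th, 29–31 the 5th.
1 is in the range for the 1st.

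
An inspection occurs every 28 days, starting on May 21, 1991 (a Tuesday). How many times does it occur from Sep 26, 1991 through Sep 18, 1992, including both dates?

13

Occurrences land 28·i days after May 21, 1991 for i = 0, 1, 2, …
Sep 26, 1991 is 128 days after the start; 128 ÷ 28 = 4 remainder 16; since the remainder is 16, round up to i = 5. First occurrence in the window: #6 on Oct 8, 1991 (5×28 = 140 days in).
Sep 18, 1992 is 486 days after the start; 486 ÷ 28 = 17 remainder 10. Last occurrence in the window: #18 on Sep 8, 1992.
Occurrences #6 through #18: 13 in total.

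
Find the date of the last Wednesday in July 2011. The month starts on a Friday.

July 2011 begins on a Friday, so the first Wednesday is July 6 (5 days later).
July 2011 has 31 days. Adding weeks: 6, 13, 20, 27 — the last one ≤ 31 is the 27th.

July 27, 2011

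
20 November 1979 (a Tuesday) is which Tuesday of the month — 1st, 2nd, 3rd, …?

Day 20 falls in week ⌈20/7⌉ of the month.
Days 1–7 hold the 1st Tuesday, 8–14 the 2nd, 15–21 the 3rd, 22–28 the 4th, 29–31 the 5th.
20 is in the range for the 3rd.

3rd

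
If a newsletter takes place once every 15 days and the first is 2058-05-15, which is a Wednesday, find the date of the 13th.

The 13th occurrence is 12 intervals after the first: 12 × 15 = 180 days after 2058-05-15.
May has 31 days — 16 days to the end of May leaves 164.
June has 30 days (134 left).
July has 31 days (103 left).
August has 31 days (72 left).
September has 30 days (42 left).
October has 31 days (11 left).
11 days into November → 2058-11-11.

2058-11-11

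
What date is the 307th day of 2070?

January has 31 days (307 − 31 = 276 remain).
February has 28 days (276 − 28 = 248 remain).
March has 31 days (248 − 31 = 217 remain).
April has 30 days (217 − 30 = 187 remain).
May has 31 days (187 − 31 = 156 remain).
June has 30 days (156 − 30 = 126 remain).
July has 31 days (126 − 31 = 95 remain).
August has 31 days (95 − 31 = 64 remain).
September has 30 days (64 − 30 = 34 remain).
October has 31 days (34 − 31 = 3 remain).
3 into November → November 3.

3 November 2070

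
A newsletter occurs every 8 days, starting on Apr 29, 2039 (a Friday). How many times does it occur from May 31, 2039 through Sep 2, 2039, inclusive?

Occurrences land 8·i days after Apr 29, 2039 for i = 0, 1, 2, …
May 31, 2039 is 32 days after the start; 32 ÷ 8 = 4 remainder 0. First occurrence in the window: #5 on May 31, 2039 (4×8 = 32 days in).
Sep 2, 2039 is 126 days after the start; 126 ÷ 8 = 15 remainder 6. Last occurrence in the window: #16 on Aug 27, 2039.
Occurrences #5 through #16: 12 in total.

12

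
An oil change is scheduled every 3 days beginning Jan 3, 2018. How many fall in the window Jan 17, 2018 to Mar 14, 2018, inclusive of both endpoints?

Occurrences land 3·i days after Jan 3, 2018 for i = 0, 1, 2, …
Jan 17, 2018 is 14 days after the start; 14 ÷ 3 = 4 remainder 2; since the remainder is 2, round up to i = 5. First occurrence in the window: #6 on Jan 18, 2018 (5×3 = 15 days in).
Mar 14, 2018 is 70 days after the start; 70 ÷ 3 = 23 remainder 1. Last occurrence in the window: #24 on Mar 13, 2018.
Occurrences #6 through #24: 19 in total.

19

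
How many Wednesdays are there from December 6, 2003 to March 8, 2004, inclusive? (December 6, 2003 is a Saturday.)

13

December 6, 2003 is a Saturday; the first Wednesday on or after it is December 10, 2003 (4 days later).
From December 10, 2003 to March 8, 2004: 21 + 31 + 29 + 8 = 89 days (rest of December, January, February, March).
89 ÷ 7 = 12 full weeks with remainder 5, so 12 more Wednesdays after the first → 13.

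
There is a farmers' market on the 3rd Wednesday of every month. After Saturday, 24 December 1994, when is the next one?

18 January 1995

December 1994 starts on a Thursday; its first Wednesday is the 7th, so the 3rd Wednesday is the 21st — 21 December 1994.
That is not after 24 December 1994, so look at January 1995.
January 1995 starts on a Sunday; its first Wednesday is the 4th, so the 3rd Wednesday is the 18th — 18 January 1995.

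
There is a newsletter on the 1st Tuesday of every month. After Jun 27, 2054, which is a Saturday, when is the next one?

Jun 2054 starts on a Monday, so its 1st Tuesday is Jun 2, 2054 (1 day in).
That is not after Jun 27, 2054, so look at Jul 2054.
Jul 2054 starts on a Wednesday, so its 1st Tuesday is Jul 7, 2054 (6 days in).

Jul 7, 2054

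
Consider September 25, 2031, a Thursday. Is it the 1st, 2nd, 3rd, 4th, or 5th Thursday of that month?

4th

Day 25 falls in week ⌈25/7⌉ of the month.
Days 1–7 hold the 1st Thursday, 8–14 the 2nd, 15–21 the 3rd, 22–28 the 4th, 29–31 the 5th.
25 is in the range for the 4th.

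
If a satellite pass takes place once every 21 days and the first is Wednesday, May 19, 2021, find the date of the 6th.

Sep 1, 2021

The 6th occurrence is 5 intervals after the first: 5 × 21 = 105 days after May 19, 2021.
May has 31 days — 12 days to the end of May leaves 93.
Jun has 30 days (63 left).
Jul has 31 days (32 left).
Aug has 31 days (1 left).
1 day into Sep → Sep 1, 2021.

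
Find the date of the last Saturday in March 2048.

2048-03-28

March 2048 begins on a Sunday, so the first Saturday is March 7 (6 days later).
March 2048 has 31 days. Adding weeks: 7, 14, 21, 28 — the last one ≤ 31 is the 28th.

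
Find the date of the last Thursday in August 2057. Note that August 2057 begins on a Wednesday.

2057-08-30

August 2057 begins on a Wednesday, so the first Thursday is August 2 (1 day later).
August 2057 has 31 days. Adding weeks: 2, 9, 16, 23, 30 — the last one ≤ 31 is the 30th.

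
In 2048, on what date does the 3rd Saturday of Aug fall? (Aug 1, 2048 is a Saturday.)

Aug 15, 2048

Aug 2048 begins on a Saturday, so the first Saturday is Aug 1.
The 3rd Saturday is 2 weeks later: 1 + 14 = 15.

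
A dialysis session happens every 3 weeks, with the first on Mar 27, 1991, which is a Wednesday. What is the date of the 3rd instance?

The 3rd occurrence is 2 intervals after the first: 2 × 21 = 42 days after Mar 27, 1991.
Mar has 31 days — 4 days to the end of Mar leaves 38.
Apr has 30 days (8 left).
8 days into May → May 8, 1991.

May 8, 1991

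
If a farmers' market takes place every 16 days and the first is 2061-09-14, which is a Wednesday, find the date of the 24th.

The 24th occurrence is 23 intervals after the first: 23 × 16 = 368 days after 2061-09-14.
September has 30 days — 16 days to the end of September leaves 352.
October has 31 days (321 left).
November has 30 days (291 left).
December has 31 days (260 left).
January has 31 days (229 left).
February has 28 days (201 left).
March has 31 days (170 left).
April has 30 days (140 left).
May has 31 days (109 left).
June has 30 days (79 left).
July has 31 days (48 left).
August has 31 days (17 left).
17 days into September → 2062-09-17.

2062-09-17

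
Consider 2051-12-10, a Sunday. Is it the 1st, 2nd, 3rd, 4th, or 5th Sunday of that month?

Day 10 falls in week ⌈10/7⌉ of the month.
Days 1–7 hold the 1st Sunday, 8–14 the 2nd, 15–21 the 3rd, 22–28 the 4th, 29–31 the 5th.
10 is in the range for the 2nd.

2nd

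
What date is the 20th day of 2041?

20 into January → January 20.

20 January 2041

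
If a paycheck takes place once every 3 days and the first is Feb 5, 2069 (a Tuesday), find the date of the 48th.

Jun 26, 2069

The 48th occurrence is 47 intervals after the first: 47 × 3 = 141 days after Feb 5, 2069.
Feb has 28 days — 23 days to the end of Feb leaves 118.
Mar has 31 days (87 left).
Apr has 30 days (57 left).
May has 31 days (26 left).
26 days into Jun → Jun 26, 2069.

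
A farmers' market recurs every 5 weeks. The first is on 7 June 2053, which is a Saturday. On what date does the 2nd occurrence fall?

12 July 2053

The 2nd occurrence is 1 interval after the first: 1 × 35 = 35 days after 7 June 2053.
June has 30 days — 23 days to the end of June leaves 12.
12 days into July → 12 July 2053.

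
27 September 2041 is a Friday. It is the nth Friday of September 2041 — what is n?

Day 27 falls in week ⌈27/7⌉ of the month.
Days 1–7 hold the 1st Friday, 8–14 the 2nd, 15–21 the 3rd, 22–28 the 4th, 29–31 the 5th.
27 is in the range for the 4th.

4th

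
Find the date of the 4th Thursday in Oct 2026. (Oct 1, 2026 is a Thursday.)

Oct 2026 begins on a Thursday, so the first Thursday is Oct 1.
The 4th Thursday is 3 weeks later: 1 + 21 = 22.

Oct 22, 2026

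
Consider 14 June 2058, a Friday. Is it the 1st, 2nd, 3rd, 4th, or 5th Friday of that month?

2nd

Day 14 falls in week ⌈14/7⌉ of the month.
Days 1–7 hold the 1st Friday, 8–14 the 2nd, 15–21 the 3rd, 22–28 the 4th, 29–31 the 5th.
14 is in the range for the 2nd.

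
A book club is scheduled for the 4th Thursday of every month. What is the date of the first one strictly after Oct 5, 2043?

Oct 2043 starts on a Thursday; its first Thursday is the 1st, so the 4th Thursday is the 22nd — Oct 22, 2043.
Oct 22, 2043 is after Oct 5, 2043, so that is the next one.

Oct 22, 2043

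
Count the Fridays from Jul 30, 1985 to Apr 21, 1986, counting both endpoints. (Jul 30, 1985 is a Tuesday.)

Jul 30, 1985 is a Tuesday; the first Friday on or after it is Aug 2, 1985 (3 days later).
From Aug 2, 1985 to Apr 21, 1986: 29 + 30 + 31 + 30 + 31 + 31 + 28 + 31 + 21 = 262 days (rest of Aug, Sep, Oct, Nov, Dec, Jan, Feb, Mar, Apr).
262 ÷ 7 = 37 full weeks with remainder 3, so 37 more Fridays after the first → 38.

38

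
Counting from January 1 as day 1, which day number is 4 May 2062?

Days in months before May: 31 + 28 + 31 + 30 = 120.
Plus 4 days into May → day 124.

124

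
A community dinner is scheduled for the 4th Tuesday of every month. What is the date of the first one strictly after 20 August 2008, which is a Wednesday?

August 2008 starts on a Friday; its first Tuesday is the 5th, so the 4th Tuesday is the 26th — 26 August 2008.
26 August 2008 is after 20 August 2008, so that is the next one.

26 August 2008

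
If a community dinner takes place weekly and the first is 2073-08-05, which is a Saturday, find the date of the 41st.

2074-05-12

The 41st occurrence is 40 intervals after the first: 40 × 7 = 280 days after 2073-08-05.
August has 31 days — 26 days to the end of August leaves 254.
September has 30 days (224 left).
October has 31 days (193 left).
November has 30 days (163 left).
December has 31 days (132 left).
January has 31 days (101 left).
February has 28 days (73 left).
March has 31 days (42 left).
April has 30 days (12 left).
12 days into May → 2074-05-12.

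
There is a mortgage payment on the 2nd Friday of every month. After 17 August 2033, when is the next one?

August 2033 starts on a Monday; its first Friday is the 5th, so the 2nd Friday is the 12th — 12 August 2033.
That is not after 17 August 2033, so look at September 2033.
September 2033 starts on a Thursday; its first Friday is the 2nd, so the 2nd Friday is the 9th — 9 September 2033.

9 September 2033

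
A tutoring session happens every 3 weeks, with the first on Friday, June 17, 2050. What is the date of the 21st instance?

The 21st occurrence is 20 intervals after the first: 20 × 21 = 420 days after June 17, 2050.
June has 30 days — 13 days to the end of June leaves 407.
From end of June to end of 2050 is 184 days (223 left).
January has 31 days (192 left).
February has 28 days (164 left).
March has 31 days (133 left).
April has 30 days (103 left).
May has 31 days (72 left).
June has 30 days (42 left).
July has 31 days (11 left).
11 days into August → August 11, 2051.

August 11, 2051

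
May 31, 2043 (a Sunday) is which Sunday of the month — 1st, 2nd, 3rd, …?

5th

Day 31 falls in week ⌈31/7⌉ of the month.
Days 1–7 hold the 1st Sunday, 8–14 the 2nd, 15–21 the 3rd, 22–28 the 4th, 29–31 the 5th.
31 is in the range for the 5th.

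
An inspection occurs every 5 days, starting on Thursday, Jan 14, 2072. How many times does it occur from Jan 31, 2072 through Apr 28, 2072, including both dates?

Occurrences land 5·i days after Jan 14, 2072 for i = 0, 1, 2, …
Jan 31, 2072 is 17 days after the start; 17 ÷ 5 = 3 remainder 2; since the remainder is 2, round up to i = 4. First occurrence in the window: #5 on Feb 3, 2072 (4×5 = 20 days in).
Apr 28, 2072 is 105 days after the start; 105 ÷ 5 = 21 remainder 0. Last occurrence in the window: #22 on Apr 28, 2072.
Occurrences #5 through #22: 18 in total.

18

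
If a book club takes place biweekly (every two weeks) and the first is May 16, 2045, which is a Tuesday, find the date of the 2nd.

The 2nd occurrence is 1 interval after the first: 1 × 14 = 14 days after May 16, 2045.
14 days later is May 30, 2045.

May 30, 2045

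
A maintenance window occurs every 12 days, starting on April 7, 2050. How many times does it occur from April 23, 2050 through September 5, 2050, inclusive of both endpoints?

Occurrences land 12·i days after April 7, 2050 for i = 0, 1, 2, …
April 23, 2050 is 16 days after the start; 16 ÷ 12 = 1 remainder 4; since the remainder is 4, round up to i = 2. First occurrence in the window: #3 on May 1, 2050 (2×12 = 24 days in).
September 5, 2050 is 151 days after the start; 151 ÷ 12 = 12 remainder 7. Last occurrence in the window: #13 on August 29, 2050.
Occurrences #3 through #13: 11 in total.

11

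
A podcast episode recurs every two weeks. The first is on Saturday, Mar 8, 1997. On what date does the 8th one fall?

The 8th occurrence is 7 intervals after the first: 7 × 14 = 98 days after Mar 8, 1997.
Mar has 31 days — 23 days to the end of Mar leaves 75.
Apr has 30 days (45 left).
May has 31 days (14 left).
14 days into Jun → Jun 14, 1997.

Jun 14, 1997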